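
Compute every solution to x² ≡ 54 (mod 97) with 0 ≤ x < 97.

32, 65

97 ≡ 1 (mod 4), so we find a root by search.
Trying successive values, 32² = 1024 ≡ 54 (mod 97). The other root is 97 − 32 = 65.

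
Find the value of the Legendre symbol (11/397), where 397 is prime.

Reciprocity: 11 ≡ 3 and 397 ≡ 1 (mod 4), so (11/397) = +(397/11).
Reduce top mod 11: now compute (1/11).
Reached (1/11) = 1. Collecting the sign flips along the way, the symbol is +1.

1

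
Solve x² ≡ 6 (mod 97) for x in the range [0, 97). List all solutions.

97 ≡ 1 (mod 4), so we find a root by search.
Trying successive values, 43² = 1849 ≡ 6 (mod 97). The other root is 97 − 43 = 54.

43, 54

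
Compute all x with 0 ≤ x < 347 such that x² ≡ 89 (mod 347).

Since 347 ≡ 3 (mod 4), a square root of 89 is 89^((347+1)/4) = 89^87 mod 347.
Repeated squaring: 89^2≡287, 89^4≡130, 89^8≡244, 89^16≡199, 89^32≡43, 89^64≡114 (mod 347).
89^87 = 89^(64+16+4+2+1) ≡ 172 (mod 347).
Check: 172² = 29584 ≡ 89 (mod 347). The two roots are 172 and 175.

172, 175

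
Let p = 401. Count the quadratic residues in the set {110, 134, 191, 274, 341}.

1

(110/401) = +1 → QR.
(134/401) = -1 → non-residue.
(191/401) = -1 → non-residue.
(274/401) = -1 → non-residue.
(341/401) = -1 → non-residue.
Total quadratic residues among the 5: 1.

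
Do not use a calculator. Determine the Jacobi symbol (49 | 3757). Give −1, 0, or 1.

Reciprocity: 49 ≡ 1 and 3757 ≡ 1 (mod 4), so (49/3757) = +(3757/49).
Reduce top mod 49: now compute (33/49).
Reciprocity: 33 ≡ 1 and 49 ≡ 1 (mod 4), so (33/49) = +(49/33).
Reduce top mod 33: now compute (16/33).
Pull out 2^4: since 33 ≡ 1 (mod 8), (2/33) = +1, so (2/33)^4 = +1.
Reached (1/33) = 1. Collecting the sign flips along the way, the symbol is +1.

1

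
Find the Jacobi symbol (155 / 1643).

Reciprocity: 155 ≡ 3 and 1643 ≡ 3 (mod 4), so (155/1643) = −(1643/155).
Reduce top mod 155: now compute (93/155).
Reciprocity: 93 ≡ 1 and 155 ≡ 3 (mod 4), so (93/155) = +(155/93).
Reduce top mod 93: now compute (62/93).
Pull out 2: since 93 ≡ 5 (mod 8), (2/93) = -1.
Reciprocity: 31 ≡ 3 and 93 ≡ 1 (mod 4), so (31/93) = +(93/31).
Reduce top mod 31: now compute (0/31).
Top reduces to 0: gcd > 1, so the symbol is 0.

0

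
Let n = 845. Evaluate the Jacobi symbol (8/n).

-1

Pull out 2^3: since 845 ≡ 5 (mod 8), (2/845) = -1, so (2/845)^3 = -1.
Reached (1/845) = 1. Collecting the sign flips along the way, the symbol is -1.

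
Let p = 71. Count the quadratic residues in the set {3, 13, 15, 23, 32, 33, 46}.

3

(3/71) = +1 → QR.
(13/71) = -1 → non-residue.
(15/71) = +1 → QR.
(23/71) = -1 → non-residue.
(32/71) = +1 → QR.
(33/71) = -1 → non-residue.
(46/71) = -1 → non-residue.
Total quadratic residues among the 7: 3.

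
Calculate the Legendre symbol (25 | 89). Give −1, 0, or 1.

1

Euler's criterion: (25/89) ≡ 25^44 (mod 89).
25^2 ≡ 2 (mod 89)
25^4 ≡ 4 (mod 89)
25^8 ≡ 16 (mod 89)
25^16 ≡ 78 (mod 89)
25^32 ≡ 32 (mod 89)
25^44 = 25^(32+8+4) ≡ 1 (mod 89).
Result is 1, so (25/89) = 1.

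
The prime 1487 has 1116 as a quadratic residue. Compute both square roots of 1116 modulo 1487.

517, 970

Since 1487 ≡ 3 (mod 4), a square root of 1116 is 1116^((1487+1)/4) = 1116^372 mod 1487.
Repeated squaring: 1116^2≡837, 1116^4≡192, 1116^8≡1176, 1116^16≡66, 1116^32≡1382, 1116^64≡616, 1116^128≡271, 1116^256≡578 (mod 1487).
1116^372 = 1116^(256+64+32+16+4) ≡ 517 (mod 1487).
Check: 517² = 267289 ≡ 1116 (mod 1487). The two roots are 517 and 970.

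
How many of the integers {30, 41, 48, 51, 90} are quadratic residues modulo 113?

3

(30/113) = +1 → QR.
(41/113) = +1 → QR.
(48/113) = -1 → non-residue.
(51/113) = +1 → QR.
(90/113) = -1 → non-residue.
Total quadratic residues among the 5: 3.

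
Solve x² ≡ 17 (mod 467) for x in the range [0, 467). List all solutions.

22, 445

Since 467 ≡ 3 (mod 4), a square root of 17 is 17^((467+1)/4) = 17^117 mod 467.
Repeated squaring: 17^2≡289, 17^4≡395, 17^8≡47, 17^16≡341, 17^32≡465, 17^64≡4 (mod 467).
17^117 = 17^(64+32+16+4+1) ≡ 22 (mod 467).
Check: 22² = 484 ≡ 17 (mod 467). The two roots are 22 and 445.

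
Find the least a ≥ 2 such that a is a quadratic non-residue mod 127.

(2/127) = +1, so 2 is a residue.
(3/127) = −1, so 3 is the smallest positive non-residue mod 127.

3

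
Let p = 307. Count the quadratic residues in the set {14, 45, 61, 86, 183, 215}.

(14/307) = -1 → non-residue.
(45/307) = -1 → non-residue.
(61/307) = -1 → non-residue.
(86/307) = +1 → QR.
(183/307) = +1 → QR.
(215/307) = +1 → QR.
Total quadratic residues among the 6: 3.

3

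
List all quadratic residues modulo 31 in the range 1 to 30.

Square k = 1,…,15 (k and 31−k give the same square):
1²=1, 2²=4, 3²=9, 4²=16, 5²=25, 6²≡5, 7²≡18, 8²≡2, 9²≡19, 10²≡7, 11²≡28, 12²≡20, 13²≡14, 14²≡10, 15²≡8 (mod 31).
So the quadratic residues mod 31 are {1, 2, 4, 5, 7, 8, 9, 10, 14, 16, 18, 19, 20, 25, 28}.

1 2 4 5 7 8 9 10 14 16 18 19 20 25 28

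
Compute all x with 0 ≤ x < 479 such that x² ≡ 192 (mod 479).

Since 479 ≡ 3 (mod 4), a square root of 192 is 192^((479+1)/4) = 192^120 mod 479.
Repeated squaring: 192^2≡460, 192^4≡361, 192^8≡33, 192^16≡131, 192^32≡396, 192^64≡183 (mod 479).
192^120 = 192^(64+32+16+8) ≡ 231 (mod 479).
Check: 231² = 53361 ≡ 192 (mod 479). The two roots are 231 and 248.

231, 248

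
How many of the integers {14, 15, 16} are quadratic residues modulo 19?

1

(14/19) = -1 → non-residue.
(15/19) = -1 → non-residue.
(16/19) = +1 → QR.
Total quadratic residues among the 3: 1.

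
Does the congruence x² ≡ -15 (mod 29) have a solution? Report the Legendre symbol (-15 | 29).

-1

Euler's criterion: (-15/29) ≡ 14^14 (mod 29).
14^2 ≡ 22 (mod 29)
14^4 ≡ 20 (mod 29)
14^8 ≡ 23 (mod 29)
14^14 = 14^(8+4+2) ≡ 28 (mod 29).
Result is 28 ≡ −1, so (-15/29) = −1.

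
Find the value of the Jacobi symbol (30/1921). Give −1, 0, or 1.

1

Pull out 2: since 1921 ≡ 1 (mod 8), (2/1921) = +1.
Reciprocity: 15 ≡ 3 and 1921 ≡ 1 (mod 4), so (15/1921) = +(1921/15).
Reduce top mod 15: now compute (1/15).
Reached (1/15) = 1. Collecting the sign flips along the way, the symbol is +1.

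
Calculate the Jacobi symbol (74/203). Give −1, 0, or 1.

1

Pull out 2: since 203 ≡ 3 (mod 8), (2/203) = -1.
Reciprocity: 37 ≡ 1 and 203 ≡ 3 (mod 4), so (37/203) = +(203/37).
Reduce top mod 37: now compute (18/37).
Pull out 2: since 37 ≡ 5 (mod 8), (2/37) = -1.
Reciprocity: 9 ≡ 1 and 37 ≡ 1 (mod 4), so (9/37) = +(37/9).
Reduce top mod 9: now compute (1/9).
Reached (1/9) = 1. Collecting the sign flips along the way, the symbol is +1.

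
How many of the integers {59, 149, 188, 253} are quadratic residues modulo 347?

(59/347) = +1 → QR.
(149/347) = +1 → QR.
(188/347) = -1 → non-residue.
(253/347) = -1 → non-residue.
Total quadratic residues among the 4: 2.

2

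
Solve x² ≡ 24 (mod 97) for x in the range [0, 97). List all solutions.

97 ≡ 1 (mod 4), so we find a root by search.
Trying successive values, 11² = 121 ≡ 24 (mod 97). The other root is 97 − 11 = 86.

11, 86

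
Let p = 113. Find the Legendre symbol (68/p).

-1

Euler's criterion: (68/113) ≡ 68^56 (mod 113).
68^2 ≡ 104 (mod 113)
68^4 ≡ 81 (mod 113)
68^8 ≡ 7 (mod 113)
68^16 ≡ 49 (mod 113)
68^32 ≡ 28 (mod 113)
68^56 = 68^(32+16+8) ≡ 112 (mod 113).
Result is 112 ≡ −1, so (68/113) = −1.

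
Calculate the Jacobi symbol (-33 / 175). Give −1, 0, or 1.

First reduce: -33 ≡ 142 (mod 175).
Pull out 2: since 175 ≡ 7 (mod 8), (2/175) = +1.
Reciprocity: 71 ≡ 3 and 175 ≡ 3 (mod 4), so (71/175) = −(175/71).
Reduce top mod 71: now compute (33/71).
Reciprocity: 33 ≡ 1 and 71 ≡ 3 (mod 4), so (33/71) = +(71/33).
Reduce top mod 33: now compute (5/33).
Reciprocity: 5 ≡ 1 and 33 ≡ 1 (mod 4), so (5/33) = +(33/5).
Reduce top mod 5: now compute (3/5).
Reciprocity: 3 ≡ 3 and 5 ≡ 1 (mod 4), so (3/5) = +(5/3).
Reduce top mod 3: now compute (2/3).
Pull out 2: since 3 ≡ 3 (mod 8), (2/3) = -1.
Reached (1/3) = 1. Collecting the sign flips along the way, the symbol is +1.

1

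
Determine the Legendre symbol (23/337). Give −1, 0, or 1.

-1

Reciprocity: 23 ≡ 3 and 337 ≡ 1 (mod 4), so (23/337) = +(337/23).
Reduce top mod 23: now compute (15/23).
Reciprocity: 15 ≡ 3 and 23 ≡ 3 (mod 4), so (15/23) = −(23/15).
Reduce top mod 15: now compute (8/15).
Pull out 2^3: since 15 ≡ 7 (mod 8), (2/15) = +1, so (2/15)^3 = +1.
Reached (1/15) = 1. Collecting the sign flips along the way, the symbol is -1.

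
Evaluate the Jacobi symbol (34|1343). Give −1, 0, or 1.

Pull out 2: since 1343 ≡ 7 (mod 8), (2/1343) = +1.
Reciprocity: 17 ≡ 1 and 1343 ≡ 3 (mod 4), so (17/1343) = +(1343/17).
Reduce top mod 17: now compute (0/17).
Top reduces to 0: gcd > 1, so the symbol is 0.

0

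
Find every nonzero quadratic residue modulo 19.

1, 4, 5, 6, 7, 9, 11, 16, 17

Square k = 1,…,9 (k and 19−k give the same square):
1²=1, 2²=4, 3²=9, 4²=16, 5²≡6, 6²≡17, 7²≡11, 8²≡7, 9²≡5 (mod 19).
So the quadratic residues mod 19 are {1, 4, 5, 6, 7, 9, 11, 16, 17}.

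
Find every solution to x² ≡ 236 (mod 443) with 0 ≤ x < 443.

134, 309

Since 443 ≡ 3 (mod 4), a square root of 236 is 236^((443+1)/4) = 236^111 mod 443.
Repeated squaring: 236^2≡321, 236^4≡265, 236^8≡231, 236^16≡201, 236^32≡88, 236^64≡213 (mod 443).
236^111 = 236^(64+32+8+4+2+1) ≡ 309 (mod 443).
Check: 309² = 95481 ≡ 236 (mod 443). The two roots are 134 and 309.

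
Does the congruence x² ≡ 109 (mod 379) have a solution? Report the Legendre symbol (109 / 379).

Reciprocity: 109 ≡ 1 and 379 ≡ 3 (mod 4), so (109/379) = +(379/109).
Reduce top mod 109: now compute (52/109).
Pull out 2^2: since 109 ≡ 5 (mod 8), (2/109) = -1, so (2/109)^2 = +1.
Reciprocity: 13 ≡ 1 and 109 ≡ 1 (mod 4), so (13/109) = +(109/13).
Reduce top mod 13: now compute (5/13).
Reciprocity: 5 ≡ 1 and 13 ≡ 1 (mod 4), so (5/13) = +(13/5).
Reduce top mod 5: now compute (3/5).
Reciprocity: 3 ≡ 3 and 5 ≡ 1 (mod 4), so (3/5) = +(5/3).
Reduce top mod 3: now compute (2/3).
Pull out 2: since 3 ≡ 3 (mod 8), (2/3) = -1.
Reached (1/3) = 1. Collecting the sign flips along the way, the symbol is -1.

-1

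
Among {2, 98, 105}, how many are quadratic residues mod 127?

2

(2/127) = +1 → QR.
(98/127) = +1 → QR.
(105/127) = -1 → non-residue.
Total quadratic residues among the 3: 2.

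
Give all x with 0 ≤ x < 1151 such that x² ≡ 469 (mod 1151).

Since 1151 ≡ 3 (mod 4), a square root of 469 is 469^((1151+1)/4) = 469^288 mod 1151.
Repeated squaring: 469^2≡120, 469^4≡588, 469^8≡444, 469^16≡315, 469^32≡239, 469^64≡722, 469^128≡1032, 469^256≡349 (mod 1151).
469^288 = 469^(256+32) ≡ 539 (mod 1151).
Check: 539² = 290521 ≡ 469 (mod 1151). The two roots are 539 and 612.

539, 612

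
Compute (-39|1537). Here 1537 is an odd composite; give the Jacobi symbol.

1

First reduce: -39 ≡ 1498 (mod 1537).
Pull out 2: since 1537 ≡ 1 (mod 8), (2/1537) = +1.
Reciprocity: 749 ≡ 1 and 1537 ≡ 1 (mod 4), so (749/1537) = +(1537/749).
Reduce top mod 749: now compute (39/749).
Reciprocity: 39 ≡ 3 and 749 ≡ 1 (mod 4), so (39/749) = +(749/39).
Reduce top mod 39: now compute (8/39).
Pull out 2^3: since 39 ≡ 7 (mod 8), (2/39) = +1, so (2/39)^3 = +1.
Reached (1/39) = 1. Collecting the sign flips along the way, the symbol is +1.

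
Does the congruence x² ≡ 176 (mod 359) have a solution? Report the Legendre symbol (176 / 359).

Pull out 2^4: since 359 ≡ 7 (mod 8), (2/359) = +1, so (2/359)^4 = +1.
Reciprocity: 11 ≡ 3 and 359 ≡ 3 (mod 4), so (11/359) = −(359/11).
Reduce top mod 11: now compute (7/11).
Reciprocity: 7 ≡ 3 and 11 ≡ 3 (mod 4), so (7/11) = −(11/7).
Reduce top mod 7: now compute (4/7).
Pull out 2^2: since 7 ≡ 7 (mod 8), (2/7) = +1, so (2/7)^2 = +1.
Reached (1/7) = 1. Collecting the sign flips along the way, the symbol is +1.

1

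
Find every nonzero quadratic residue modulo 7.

1 2 4

Square k = 1,…,3 (k and 7−k give the same square):
1²=1, 2²=4, 3²≡2 (mod 7).
So the quadratic residues mod 7 are {1, 2, 4}.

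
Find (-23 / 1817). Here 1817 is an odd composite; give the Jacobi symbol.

0

First reduce: -23 ≡ 1794 (mod 1817).
Pull out 2: since 1817 ≡ 1 (mod 8), (2/1817) = +1.
Reciprocity: 897 ≡ 1 and 1817 ≡ 1 (mod 4), so (897/1817) = +(1817/897).
Reduce top mod 897: now compute (23/897).
Reciprocity: 23 ≡ 3 and 897 ≡ 1 (mod 4), so (23/897) = +(897/23).
Reduce top mod 23: now compute (0/23).
Top reduces to 0: gcd > 1, so the symbol is 0.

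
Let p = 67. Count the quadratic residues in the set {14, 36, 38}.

2

(14/67) = +1 → QR.
(36/67) = +1 → QR.
(38/67) = -1 → non-residue.
Total quadratic residues among the 3: 2.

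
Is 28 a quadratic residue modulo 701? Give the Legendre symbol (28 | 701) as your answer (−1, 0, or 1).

Pull out 2^2: since 701 ≡ 5 (mod 8), (2/701) = -1, so (2/701)^2 = +1.
Reciprocity: 7 ≡ 3 and 701 ≡ 1 (mod 4), so (7/701) = +(701/7).
Reduce top mod 7: now compute (1/7).
Reached (1/7) = 1. Collecting the sign flips along the way, the symbol is +1.

1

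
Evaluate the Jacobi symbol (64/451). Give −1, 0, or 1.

1

Pull out 2^6: since 451 ≡ 3 (mod 8), (2/451) = -1, so (2/451)^6 = +1.
Reached (1/451) = 1. Collecting the sign flips along the way, the symbol is +1.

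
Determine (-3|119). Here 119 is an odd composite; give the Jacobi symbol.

-1

First reduce: -3 ≡ 116 (mod 119).
Pull out 2^2: since 119 ≡ 7 (mod 8), (2/119) = +1, so (2/119)^2 = +1.
Reciprocity: 29 ≡ 1 and 119 ≡ 3 (mod 4), so (29/119) = +(119/29).
Reduce top mod 29: now compute (3/29).
Reciprocity: 3 ≡ 3 and 29 ≡ 1 (mod 4), so (3/29) = +(29/3).
Reduce top mod 3: now compute (2/3).
Pull out 2: since 3 ≡ 3 (mod 8), (2/3) = -1.
Reached (1/3) = 1. Collecting the sign flips along the way, the symbol is -1.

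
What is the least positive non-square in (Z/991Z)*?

3

(2/991) = +1, so 2 is a residue.
(3/991) = −1, so 3 is the smallest positive non-residue mod 991.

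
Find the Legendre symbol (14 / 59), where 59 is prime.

-1

Euler's criterion: (14/59) ≡ 14^29 (mod 59).
14^2 ≡ 19 (mod 59)
14^4 ≡ 7 (mod 59)
14^8 ≡ 49 (mod 59)
14^16 ≡ 41 (mod 59)
14^29 = 14^(16+8+4+1) ≡ 58 (mod 59).
Result is 58 ≡ −1, so (14/59) = −1.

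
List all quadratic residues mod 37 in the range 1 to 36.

1, 3, 4, 7, 9, 10, 11, 12, 16, 21, 25, 26, 27, 28, 30, 33, 34, 36

Square k = 1,…,18 (k and 37−k give the same square):
1²=1, 2²=4, 3²=9, 4²=16, 5²=25, 6²=36, 7²≡12, 8²≡27, 9²≡7, 10²≡26, 11²≡10, 12²≡33, 13²≡21, 14²≡11, 15²≡3, 16²≡34, 17²≡30, 18²≡28 (mod 37).
So the quadratic residues mod 37 are {1, 3, 4, 7, 9, 10, 11, 12, 16, 21, 25, 26, 27, 28, 30, 33, 34, 36}.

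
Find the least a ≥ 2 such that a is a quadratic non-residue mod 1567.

3

(2/1567) = +1, so 2 is a residue.
(3/1567) = −1, so 3 is the smallest positive non-residue mod 1567.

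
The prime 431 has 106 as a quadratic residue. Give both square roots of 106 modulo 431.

174, 257

Since 431 ≡ 3 (mod 4), a square root of 106 is 106^((431+1)/4) = 106^108 mod 431.
Repeated squaring: 106^2≡30, 106^4≡38, 106^8≡151, 106^16≡389, 106^32≡40, 106^64≡307 (mod 431).
106^108 = 106^(64+32+8+4) ≡ 174 (mod 431).
Check: 174² = 30276 ≡ 106 (mod 431). The two roots are 174 and 257.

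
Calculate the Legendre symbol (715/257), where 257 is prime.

Euler's criterion: (715/257) ≡ 201^128 (mod 257).
201^2 ≡ 52 (mod 257)
201^4 ≡ 134 (mod 257)
201^8 ≡ 223 (mod 257)
201^16 ≡ 128 (mod 257)
201^32 ≡ 193 (mod 257)
201^64 ≡ 241 (mod 257)
201^128 ≡ 256 (mod 257)
201^128 = 201^(128) ≡ 256 (mod 257).
Result is 256 ≡ −1, so (715/257) = −1.

-1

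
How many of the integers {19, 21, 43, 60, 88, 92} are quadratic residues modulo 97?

(19/97) = -1 → non-residue.
(21/97) = -1 → non-residue.
(43/97) = +1 → QR.
(60/97) = -1 → non-residue.
(88/97) = +1 → QR.
(92/97) = -1 → non-residue.
Total quadratic residues among the 6: 2.

2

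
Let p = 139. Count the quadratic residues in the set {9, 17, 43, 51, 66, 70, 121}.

4

(9/139) = +1 → QR.
(17/139) = -1 → non-residue.
(43/139) = -1 → non-residue.
(51/139) = +1 → QR.
(66/139) = +1 → QR.
(70/139) = -1 → non-residue.
(121/139) = +1 → QR.
Total quadratic residues among the 7: 4.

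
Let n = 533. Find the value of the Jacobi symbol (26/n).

0

Pull out 2: since 533 ≡ 5 (mod 8), (2/533) = -1.
Reciprocity: 13 ≡ 1 and 533 ≡ 1 (mod 4), so (13/533) = +(533/13).
Reduce top mod 13: now compute (0/13).
Top reduces to 0: gcd > 1, so the symbol is 0.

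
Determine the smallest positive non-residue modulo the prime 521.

3

(2/521) = +1, so 2 is a residue.
(3/521) = −1, so 3 is the smallest positive non-residue mod 521.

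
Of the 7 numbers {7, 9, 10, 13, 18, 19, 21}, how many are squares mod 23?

3

(7/23) = -1 → non-residue.
(9/23) = +1 → QR.
(10/23) = -1 → non-residue.
(13/23) = +1 → QR.
(18/23) = +1 → QR.
(19/23) = -1 → non-residue.
(21/23) = -1 → non-residue.
Total quadratic residues among the 7: 3.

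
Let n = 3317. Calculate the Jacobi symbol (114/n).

Pull out 2: since 3317 ≡ 5 (mod 8), (2/3317) = -1.
Reciprocity: 57 ≡ 1 and 3317 ≡ 1 (mod 4), so (57/3317) = +(3317/57).
Reduce top mod 57: now compute (11/57).
Reciprocity: 11 ≡ 3 and 57 ≡ 1 (mod 4), so (11/57) = +(57/11).
Reduce top mod 11: now compute (2/11).
Pull out 2: since 11 ≡ 3 (mod 8), (2/11) = -1.
Reached (1/11) = 1. Collecting the sign flips along the way, the symbol is +1.

1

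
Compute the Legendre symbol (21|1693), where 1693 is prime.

-1

Reciprocity: 21 ≡ 1 and 1693 ≡ 1 (mod 4), so (21/1693) = +(1693/21).
Reduce top mod 21: now compute (13/21).
Reciprocity: 13 ≡ 1 and 21 ≡ 1 (mod 4), so (13/21) = +(21/13).
Reduce top mod 13: now compute (8/13).
Pull out 2^3: since 13 ≡ 5 (mod 8), (2/13) = -1, so (2/13)^3 = -1.
Reached (1/13) = 1. Collecting the sign flips along the way, the symbol is -1.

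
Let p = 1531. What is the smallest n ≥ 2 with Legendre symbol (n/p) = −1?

2

(2/1531) = −1, so 2 is the smallest positive non-residue mod 1531.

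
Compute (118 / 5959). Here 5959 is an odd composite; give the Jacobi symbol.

0

Pull out 2: since 5959 ≡ 7 (mod 8), (2/5959) = +1.
Reciprocity: 59 ≡ 3 and 5959 ≡ 3 (mod 4), so (59/5959) = −(5959/59).
Reduce top mod 59: now compute (0/59).
Top reduces to 0: gcd > 1, so the symbol is 0.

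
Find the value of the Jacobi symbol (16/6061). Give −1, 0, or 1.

Pull out 2^4: since 6061 ≡ 5 (mod 8), (2/6061) = -1, so (2/6061)^4 = +1.
Reached (1/6061) = 1. Collecting the sign flips along the way, the symbol is +1.

1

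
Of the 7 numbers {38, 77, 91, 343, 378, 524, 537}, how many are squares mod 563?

(38/563) = -1 → non-residue.
(77/563) = +1 → QR.
(91/563) = +1 → QR.
(343/563) = +1 → QR.
(378/563) = -1 → non-residue.
(524/563) = -1 → non-residue.
(537/563) = +1 → QR.
Total quadratic residues among the 7: 4.

4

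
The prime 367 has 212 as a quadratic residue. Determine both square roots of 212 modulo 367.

78, 289

Since 367 ≡ 3 (mod 4), a square root of 212 is 212^((367+1)/4) = 212^92 mod 367.
Repeated squaring: 212^2≡170, 212^4≡274, 212^8≡208, 212^16≡325, 212^32≡296, 212^64≡270 (mod 367).
212^92 = 212^(64+16+8+4) ≡ 289 (mod 367).
Check: 289² = 83521 ≡ 212 (mod 367). The two roots are 78 and 289.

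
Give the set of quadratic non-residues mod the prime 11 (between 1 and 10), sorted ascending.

Square k = 1,…,5 (k and 11−k give the same square):
1²=1, 2²=4, 3²=9, 4²≡5, 5²≡3 (mod 11).
The residues are {1, 3, 4, 5, 9}; the non-residues are the remaining 5 nonzero classes.

2 6 7 8 10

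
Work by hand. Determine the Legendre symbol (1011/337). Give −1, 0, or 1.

First reduce: 1011 ≡ 0 (mod 337).
Top reduces to 0: gcd > 1, so the symbol is 0.

0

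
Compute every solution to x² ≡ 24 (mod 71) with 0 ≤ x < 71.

Since 71 ≡ 3 (mod 4), a square root of 24 is 24^((71+1)/4) = 24^18 mod 71.
Repeated squaring: 24^2≡8, 24^4≡64, 24^8≡49, 24^16≡58 (mod 71).
24^18 = 24^(16+2) ≡ 38 (mod 71).
Check: 38² = 1444 ≡ 24 (mod 71). The two roots are 33 and 38.

33, 38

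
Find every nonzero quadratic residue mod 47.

Square k = 1,…,23 (k and 47−k give the same square):
1²=1, 2²=4, 3²=9, 4²=16, 5²=25, 6²=36, 7²≡2, 8²≡17, 9²≡34, 10²≡6, 11²≡27, 12²≡3, 13²≡28, 14²≡8, 15²≡37, 16²≡21, 17²≡7, 18²≡42, 19²≡32, 20²≡24, 21²≡18, 22²≡14, 23²≡12 (mod 47).
So the quadratic residues mod 47 are {1, 2, 3, 4, 6, 7, 8, 9, 12, 14, 16, 17, 18, 21, 24, 25, 27, 28, 32, 34, 36, 37, 42}.

1,2,3,4,6,7,8,9,12,14,16,17,18,21,24,25,27,28,32,34,36,37,42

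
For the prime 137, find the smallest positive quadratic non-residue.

(2/137) = +1, so 2 is a residue.
(3/137) = −1, so 3 is the smallest positive non-residue mod 137.

3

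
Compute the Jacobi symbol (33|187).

Reciprocity: 33 ≡ 1 and 187 ≡ 3 (mod 4), so (33/187) = +(187/33).
Reduce top mod 33: now compute (22/33).
Pull out 2: since 33 ≡ 1 (mod 8), (2/33) = +1.
Reciprocity: 11 ≡ 3 and 33 ≡ 1 (mod 4), so (11/33) = +(33/11).
Reduce top mod 11: now compute (0/11).
Top reduces to 0: gcd > 1, so the symbol is 0.

0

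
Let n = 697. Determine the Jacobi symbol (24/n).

Pull out 2^3: since 697 ≡ 1 (mod 8), (2/697) = +1, so (2/697)^3 = +1.
Reciprocity: 3 ≡ 3 and 697 ≡ 1 (mod 4), so (3/697) = +(697/3).
Reduce top mod 3: now compute (1/3).
Reached (1/3) = 1. Collecting the sign flips along the way, the symbol is +1.

1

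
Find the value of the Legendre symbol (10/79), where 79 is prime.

Euler's criterion: (10/79) ≡ 10^39 (mod 79).
10^2 ≡ 21 (mod 79)
10^4 ≡ 46 (mod 79)
10^8 ≡ 62 (mod 79)
10^16 ≡ 52 (mod 79)
10^32 ≡ 18 (mod 79)
10^39 = 10^(32+4+2+1) ≡ 1 (mod 79).
Result is 1, so (10/79) = 1.

1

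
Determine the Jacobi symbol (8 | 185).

Pull out 2^3: since 185 ≡ 1 (mod 8), (2/185) = +1, so (2/185)^3 = +1.
Reached (1/185) = 1. Collecting the sign flips along the way, the symbol is +1.

1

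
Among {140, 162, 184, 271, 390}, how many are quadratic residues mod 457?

2

(140/457) = -1 → non-residue.
(162/457) = +1 → QR.
(184/457) = -1 → non-residue.
(271/457) = -1 → non-residue.
(390/457) = +1 → QR.
Total quadratic residues among the 5: 2.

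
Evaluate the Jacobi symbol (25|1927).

Reciprocity: 25 ≡ 1 and 1927 ≡ 3 (mod 4), so (25/1927) = +(1927/25).
Reduce top mod 25: now compute (2/25).
Pull out 2: since 25 ≡ 1 (mod 8), (2/25) = +1.
Reached (1/25) = 1. Collecting the sign flips along the way, the symbol is +1.

1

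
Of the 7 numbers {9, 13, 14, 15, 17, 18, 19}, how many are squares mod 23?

3

(9/23) = +1 → QR.
(13/23) = +1 → QR.
(14/23) = -1 → non-residue.
(15/23) = -1 → non-residue.
(17/23) = -1 → non-residue.
(18/23) = +1 → QR.
(19/23) = -1 → non-residue.
Total quadratic residues among the 7: 3.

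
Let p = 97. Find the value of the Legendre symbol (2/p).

Euler's criterion: (2/97) ≡ 2^48 (mod 97).
2^2 ≡ 4 (mod 97)
2^4 ≡ 16 (mod 97)
2^8 ≡ 62 (mod 97)
2^16 ≡ 61 (mod 97)
2^32 ≡ 35 (mod 97)
2^48 = 2^(32+16) ≡ 1 (mod 97).
Result is 1, so (2/97) = 1.

1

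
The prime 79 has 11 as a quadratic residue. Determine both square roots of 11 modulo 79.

Since 79 ≡ 3 (mod 4), a square root of 11 is 11^((79+1)/4) = 11^20 mod 79.
Repeated squaring: 11^2≡42, 11^4≡26, 11^8≡44, 11^16≡40 (mod 79).
11^20 = 11^(16+4) ≡ 13 (mod 79).
Check: 13² = 169 ≡ 11 (mod 79). The two roots are 13 and 66.

13, 66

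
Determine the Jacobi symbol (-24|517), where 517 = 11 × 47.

First reduce: -24 ≡ 493 (mod 517).
Reciprocity: 493 ≡ 1 and 517 ≡ 1 (mod 4), so (493/517) = +(517/493).
Reduce top mod 493: now compute (24/493).
Pull out 2^3: since 493 ≡ 5 (mod 8), (2/493) = -1, so (2/493)^3 = -1.
Reciprocity: 3 ≡ 3 and 493 ≡ 1 (mod 4), so (3/493) = +(493/3).
Reduce top mod 3: now compute (1/3).
Reached (1/3) = 1. Collecting the sign flips along the way, the symbol is -1.

-1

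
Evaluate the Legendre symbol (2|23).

Pull out 2: since 23 ≡ 7 (mod 8), (2/23) = +1.
Reached (1/23) = 1. Collecting the sign flips along the way, the symbol is +1.

1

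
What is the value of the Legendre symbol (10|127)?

-1

Euler's criterion: (10/127) ≡ 10^63 (mod 127).
10^2 ≡ 100 (mod 127)
10^4 ≡ 94 (mod 127)
10^8 ≡ 73 (mod 127)
10^16 ≡ 122 (mod 127)
10^32 ≡ 25 (mod 127)
10^63 = 10^(32+16+8+4+2+1) ≡ 126 (mod 127).
Result is 126 ≡ −1, so (10/127) = −1.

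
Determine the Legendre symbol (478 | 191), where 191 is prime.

First reduce: 478 ≡ 96 (mod 191).
Pull out 2^5: since 191 ≡ 7 (mod 8), (2/191) = +1, so (2/191)^5 = +1.
Reciprocity: 3 ≡ 3 and 191 ≡ 3 (mod 4), so (3/191) = −(191/3).
Reduce top mod 3: now compute (2/3).
Pull out 2: since 3 ≡ 3 (mod 8), (2/3) = -1.
Reached (1/3) = 1. Collecting the sign flips along the way, the symbol is +1.

1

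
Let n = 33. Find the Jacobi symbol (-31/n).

1

First reduce: -31 ≡ 2 (mod 33).
Pull out 2: since 33 ≡ 1 (mod 8), (2/33) = +1.
Reached (1/33) = 1. Collecting the sign flips along the way, the symbol is +1.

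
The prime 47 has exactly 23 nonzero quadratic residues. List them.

Square k = 1,…,23 (k and 47−k give the same square):
1²=1, 2²=4, 3²=9, 4²=16, 5²=25, 6²=36, 7²≡2, 8²≡17, 9²≡34, 10²≡6, 11²≡27, 12²≡3, 13²≡28, 14²≡8, 15²≡37, 16²≡21, 17²≡7, 18²≡42, 19²≡32, 20²≡24, 21²≡18, 22²≡14, 23²≡12 (mod 47).
So the quadratic residues mod 47 are {1, 2, 3, 4, 6, 7, 8, 9, 12, 14, 16, 17, 18, 21, 24, 25, 27, 28, 32, 34, 36, 37, 42}.

1, 2, 3, 4, 6, 7, 8, 9, 12, 14, 16, 17, 18, 21, 24, 25, 27, 28, 32, 34, 36, 37, 42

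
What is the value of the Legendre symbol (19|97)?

-1

Reciprocity: 19 ≡ 3 and 97 ≡ 1 (mod 4), so (19/97) = +(97/19).
Reduce top mod 19: now compute (2/19).
Pull out 2: since 19 ≡ 3 (mod 8), (2/19) = -1.
Reached (1/19) = 1. Collecting the sign flips along the way, the symbol is -1.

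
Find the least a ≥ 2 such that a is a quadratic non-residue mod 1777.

5

(2/1777) = +1, so 2 is a residue.
(3/1777) = +1, so 3 is a residue.
(4/1777) = +1, so 4 is a residue.
(5/1777) = −1, so 5 is the smallest positive non-residue mod 1777.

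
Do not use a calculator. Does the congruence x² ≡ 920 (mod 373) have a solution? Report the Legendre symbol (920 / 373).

-1

Euler's criterion: (920/373) ≡ 174^186 (mod 373).
174^2 ≡ 63 (mod 373)
174^4 ≡ 239 (mod 373)
174^8 ≡ 52 (mod 373)
174^16 ≡ 93 (mod 373)
174^32 ≡ 70 (mod 373)
174^64 ≡ 51 (mod 373)
174^128 ≡ 363 (mod 373)
174^186 = 174^(128+32+16+8+2) ≡ 372 (mod 373).
Result is 372 ≡ −1, so (920/373) = −1.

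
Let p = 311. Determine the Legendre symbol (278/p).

1

Euler's criterion: (278/311) ≡ 278^155 (mod 311).
278^2 ≡ 156 (mod 311)
278^4 ≡ 78 (mod 311)
278^8 ≡ 175 (mod 311)
278^16 ≡ 147 (mod 311)
278^32 ≡ 150 (mod 311)
278^64 ≡ 108 (mod 311)
278^128 ≡ 157 (mod 311)
278^155 = 278^(128+16+8+2+1) ≡ 1 (mod 311).
Result is 1, so (278/311) = 1.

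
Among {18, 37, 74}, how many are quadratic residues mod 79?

(18/79) = +1 → QR.
(37/79) = -1 → non-residue.
(74/79) = -1 → non-residue.
Total quadratic residues among the 3: 1.

1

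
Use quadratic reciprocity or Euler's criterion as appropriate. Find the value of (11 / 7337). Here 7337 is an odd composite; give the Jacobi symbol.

0

Reciprocity: 11 ≡ 3 and 7337 ≡ 1 (mod 4), so (11/7337) = +(7337/11).
Reduce top mod 11: now compute (0/11).
Top reduces to 0: gcd > 1, so the symbol is 0.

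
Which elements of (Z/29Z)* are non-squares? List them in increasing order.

2, 3, 8, 10, 11, 12, 14, 15, 17, 18, 19, 21, 26, 27

Square k = 1,…,14 (k and 29−k give the same square):
1²=1, 2²=4, 3²=9, 4²=16, 5²=25, 6²≡7, 7²≡20, 8²≡6, 9²≡23, 10²≡13, 11²≡5, 12²≡28, 13²≡24, 14²≡22 (mod 29).
The residues are {1, 4, 5, 6, 7, 9, 13, 16, 20, 22, 23, 24, 25, 28}; the non-residues are the remaining 14 nonzero classes.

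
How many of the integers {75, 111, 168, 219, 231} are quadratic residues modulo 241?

2

(75/241) = +1 → QR.
(111/241) = -1 → non-residue.
(168/241) = -1 → non-residue.
(219/241) = -1 → non-residue.
(231/241) = +1 → QR.
Total quadratic residues among the 5: 2.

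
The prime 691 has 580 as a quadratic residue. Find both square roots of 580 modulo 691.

Since 691 ≡ 3 (mod 4), a square root of 580 is 580^((691+1)/4) = 580^173 mod 691.
Repeated squaring: 580^2≡574, 580^4≡560, 580^8≡577, 580^16≡558, 580^32≡414, 580^64≡28, 580^128≡93 (mod 691).
580^173 = 580^(128+32+8+4+1) ≡ 120 (mod 691).
Check: 120² = 14400 ≡ 580 (mod 691). The two roots are 120 and 571.

120, 571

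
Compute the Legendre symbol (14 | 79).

Pull out 2: since 79 ≡ 7 (mod 8), (2/79) = +1.
Reciprocity: 7 ≡ 3 and 79 ≡ 3 (mod 4), so (7/79) = −(79/7).
Reduce top mod 7: now compute (2/7).
Pull out 2: since 7 ≡ 7 (mod 8), (2/7) = +1.
Reached (1/7) = 1. Collecting the sign flips along the way, the symbol is -1.

-1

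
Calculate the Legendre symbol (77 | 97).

Reciprocity: 77 ≡ 1 and 97 ≡ 1 (mod 4), so (77/97) = +(97/77).
Reduce top mod 77: now compute (20/77).
Pull out 2^2: since 77 ≡ 5 (mod 8), (2/77) = -1, so (2/77)^2 = +1.
Reciprocity: 5 ≡ 1 and 77 ≡ 1 (mod 4), so (5/77) = +(77/5).
Reduce top mod 5: now compute (2/5).
Pull out 2: since 5 ≡ 5 (mod 8), (2/5) = -1.
Reached (1/5) = 1. Collecting the sign flips along the way, the symbol is -1.

-1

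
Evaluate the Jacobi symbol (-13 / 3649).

First reduce: -13 ≡ 3636 (mod 3649).
Pull out 2^2: since 3649 ≡ 1 (mod 8), (2/3649) = +1, so (2/3649)^2 = +1.
Reciprocity: 909 ≡ 1 and 3649 ≡ 1 (mod 4), so (909/3649) = +(3649/909).
Reduce top mod 909: now compute (13/909).
Reciprocity: 13 ≡ 1 and 909 ≡ 1 (mod 4), so (13/909) = +(909/13).
Reduce top mod 13: now compute (12/13).
Pull out 2^2: since 13 ≡ 5 (mod 8), (2/13) = -1, so (2/13)^2 = +1.
Reciprocity: 3 ≡ 3 and 13 ≡ 1 (mod 4), so (3/13) = +(13/3).
Reduce top mod 3: now compute (1/3).
Reached (1/3) = 1. Collecting the sign flips along the way, the symbol is +1.

1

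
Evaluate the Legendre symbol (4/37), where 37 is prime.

1

Euler's criterion: (4/37) ≡ 4^18 (mod 37).
4^2 ≡ 16 (mod 37)
4^4 ≡ 34 (mod 37)
4^8 ≡ 9 (mod 37)
4^16 ≡ 7 (mod 37)
4^18 = 4^(16+2) ≡ 1 (mod 37).
Result is 1, so (4/37) = 1.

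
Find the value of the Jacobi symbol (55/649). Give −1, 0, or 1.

0

Reciprocity: 55 ≡ 3 and 649 ≡ 1 (mod 4), so (55/649) = +(649/55).
Reduce top mod 55: now compute (44/55).
Pull out 2^2: since 55 ≡ 7 (mod 8), (2/55) = +1, so (2/55)^2 = +1.
Reciprocity: 11 ≡ 3 and 55 ≡ 3 (mod 4), so (11/55) = −(55/11).
Reduce top mod 11: now compute (0/11).
Top reduces to 0: gcd > 1, so the symbol is 0.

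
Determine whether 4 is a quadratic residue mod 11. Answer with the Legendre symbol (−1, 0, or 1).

1

Euler's criterion: (4/11) ≡ 4^5 (mod 11).
4^2 ≡ 5 (mod 11)
4^4 ≡ 3 (mod 11)
4^5 = 4^(4+1) ≡ 1 (mod 11).
Result is 1, so (4/11) = 1.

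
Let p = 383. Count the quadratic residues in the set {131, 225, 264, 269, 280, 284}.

2

(131/383) = -1 → non-residue.
(225/383) = +1 → QR.
(264/383) = -1 → non-residue.
(269/383) = -1 → non-residue.
(280/383) = -1 → non-residue.
(284/383) = +1 → QR.
Total quadratic residues among the 6: 2.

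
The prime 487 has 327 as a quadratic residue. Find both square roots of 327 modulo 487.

Since 487 ≡ 3 (mod 4), a square root of 327 is 327^((487+1)/4) = 327^122 mod 487.
Repeated squaring: 327^2≡276, 327^4≡204, 327^8≡221, 327^16≡141, 327^32≡401, 327^64≡91 (mod 487).
327^122 = 327^(64+32+16+8+2) ≡ 430 (mod 487).
Check: 430² = 184900 ≡ 327 (mod 487). The two roots are 57 and 430.

57, 430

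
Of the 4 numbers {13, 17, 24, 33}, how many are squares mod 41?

1

(13/41) = -1 → non-residue.
(17/41) = -1 → non-residue.
(24/41) = -1 → non-residue.
(33/41) = +1 → QR.
Total quadratic residues among the 4: 1.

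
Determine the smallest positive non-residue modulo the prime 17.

3

(2/17) = +1, so 2 is a residue.
(3/17) = −1, so 3 is the smallest positive non-residue mod 17.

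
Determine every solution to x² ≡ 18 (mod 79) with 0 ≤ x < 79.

Since 79 ≡ 3 (mod 4), a square root of 18 is 18^((79+1)/4) = 18^20 mod 79.
Repeated squaring: 18^2≡8, 18^4≡64, 18^8≡67, 18^16≡65 (mod 79).
18^20 = 18^(16+4) ≡ 52 (mod 79).
Check: 52² = 2704 ≡ 18 (mod 79). The two roots are 27 and 52.

27, 52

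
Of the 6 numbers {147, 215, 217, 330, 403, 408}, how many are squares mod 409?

(147/409) = +1 → QR.
(215/409) = -1 → non-residue.
(217/409) = +1 → QR.
(330/409) = -1 → non-residue.
(403/409) = +1 → QR.
(408/409) = +1 → QR.
Total quadratic residues among the 6: 4.

4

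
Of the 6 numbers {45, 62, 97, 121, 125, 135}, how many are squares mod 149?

3

(45/149) = +1 → QR.
(62/149) = -1 → non-residue.
(97/149) = -1 → non-residue.
(121/149) = +1 → QR.
(125/149) = +1 → QR.
(135/149) = -1 → non-residue.
Total quadratic residues among the 6: 3.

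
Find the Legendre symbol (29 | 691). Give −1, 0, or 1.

Reciprocity: 29 ≡ 1 and 691 ≡ 3 (mod 4), so (29/691) = +(691/29).
Reduce top mod 29: now compute (24/29).
Pull out 2^3: since 29 ≡ 5 (mod 8), (2/29) = -1, so (2/29)^3 = -1.
Reciprocity: 3 ≡ 3 and 29 ≡ 1 (mod 4), so (3/29) = +(29/3).
Reduce top mod 3: now compute (2/3).
Pull out 2: since 3 ≡ 3 (mod 8), (2/3) = -1.
Reached (1/3) = 1. Collecting the sign flips along the way, the symbol is +1.

1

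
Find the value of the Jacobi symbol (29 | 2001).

0

Reciprocity: 29 ≡ 1 and 2001 ≡ 1 (mod 4), so (29/2001) = +(2001/29).
Reduce top mod 29: now compute (0/29).
Top reduces to 0: gcd > 1, so the symbol is 0.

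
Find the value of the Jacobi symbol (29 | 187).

Reciprocity: 29 ≡ 1 and 187 ≡ 3 (mod 4), so (29/187) = +(187/29).
Reduce top mod 29: now compute (13/29).
Reciprocity: 13 ≡ 1 and 29 ≡ 1 (mod 4), so (13/29) = +(29/13).
Reduce top mod 13: now compute (3/13).
Reciprocity: 3 ≡ 3 and 13 ≡ 1 (mod 4), so (3/13) = +(13/3).
Reduce top mod 3: now compute (1/3).
Reached (1/3) = 1. Collecting the sign flips along the way, the symbol is +1.

1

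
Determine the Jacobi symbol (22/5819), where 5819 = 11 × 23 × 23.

0

Pull out 2: since 5819 ≡ 3 (mod 8), (2/5819) = -1.
Reciprocity: 11 ≡ 3 and 5819 ≡ 3 (mod 4), so (11/5819) = −(5819/11).
Reduce top mod 11: now compute (0/11).
Top reduces to 0: gcd > 1, so the symbol is 0.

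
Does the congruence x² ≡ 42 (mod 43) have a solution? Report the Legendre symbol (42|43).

Euler's criterion: (42/43) ≡ 42^21 (mod 43).
42^2 ≡ 1 (mod 43)
42^4 ≡ 1 (mod 43)
42^8 ≡ 1 (mod 43)
42^16 ≡ 1 (mod 43)
42^21 = 42^(16+4+1) ≡ 42 (mod 43).
Result is 42 ≡ −1, so (42/43) = −1.

-1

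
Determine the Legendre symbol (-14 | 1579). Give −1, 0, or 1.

First reduce: -14 ≡ 1565 (mod 1579).
Reciprocity: 1565 ≡ 1 and 1579 ≡ 3 (mod 4), so (1565/1579) = +(1579/1565).
Reduce top mod 1565: now compute (14/1565).
Pull out 2: since 1565 ≡ 5 (mod 8), (2/1565) = -1.
Reciprocity: 7 ≡ 3 and 1565 ≡ 1 (mod 4), so (7/1565) = +(1565/7).
Reduce top mod 7: now compute (4/7).
Pull out 2^2: since 7 ≡ 7 (mod 8), (2/7) = +1, so (2/7)^2 = +1.
Reached (1/7) = 1. Collecting the sign flips along the way, the symbol is -1.

-1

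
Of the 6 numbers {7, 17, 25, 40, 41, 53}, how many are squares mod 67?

3

(7/67) = -1 → non-residue.
(17/67) = +1 → QR.
(25/67) = +1 → QR.
(40/67) = +1 → QR.
(41/67) = -1 → non-residue.
(53/67) = -1 → non-residue.
Total quadratic residues among the 6: 3.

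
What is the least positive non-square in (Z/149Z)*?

(2/149) = −1, so 2 is the smallest positive non-residue mod 149.

2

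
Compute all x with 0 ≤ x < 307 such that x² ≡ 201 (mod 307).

87, 220

Since 307 ≡ 3 (mod 4), a square root of 201 is 201^((307+1)/4) = 201^77 mod 307.
Repeated squaring: 201^2≡184, 201^4≡86, 201^8≡28, 201^16≡170, 201^32≡42, 201^64≡229 (mod 307).
201^77 = 201^(64+8+4+1) ≡ 87 (mod 307).
Check: 87² = 7569 ≡ 201 (mod 307). The two roots are 87 and 220.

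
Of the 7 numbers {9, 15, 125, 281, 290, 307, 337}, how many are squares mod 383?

(9/383) = +1 → QR.
(15/383) = -1 → non-residue.
(125/383) = -1 → non-residue.
(281/383) = -1 → non-residue.
(290/383) = -1 → non-residue.
(307/383) = -1 → non-residue.
(337/383) = -1 → non-residue.
Total quadratic residues among the 7: 1.

1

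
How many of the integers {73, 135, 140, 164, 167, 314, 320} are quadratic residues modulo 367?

3

(73/367) = +1 → QR.
(135/367) = +1 → QR.
(140/367) = -1 → non-residue.
(164/367) = +1 → QR.
(167/367) = -1 → non-residue.
(314/367) = -1 → non-residue.
(320/367) = -1 → non-residue.
Total quadratic residues among the 7: 3.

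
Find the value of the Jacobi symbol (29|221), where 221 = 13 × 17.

-1

Reciprocity: 29 ≡ 1 and 221 ≡ 1 (mod 4), so (29/221) = +(221/29).
Reduce top mod 29: now compute (18/29).
Pull out 2: since 29 ≡ 5 (mod 8), (2/29) = -1.
Reciprocity: 9 ≡ 1 and 29 ≡ 1 (mod 4), so (9/29) = +(29/9).
Reduce top mod 9: now compute (2/9).
Pull out 2: since 9 ≡ 1 (mod 8), (2/9) = +1.
Reached (1/9) = 1. Collecting the sign flips along the way, the symbol is -1.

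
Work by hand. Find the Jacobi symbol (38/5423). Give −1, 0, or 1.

1

Pull out 2: since 5423 ≡ 7 (mod 8), (2/5423) = +1.
Reciprocity: 19 ≡ 3 and 5423 ≡ 3 (mod 4), so (19/5423) = −(5423/19).
Reduce top mod 19: now compute (8/19).
Pull out 2^3: since 19 ≡ 3 (mod 8), (2/19) = -1, so (2/19)^3 = -1.
Reached (1/19) = 1. Collecting the sign flips along the way, the symbol is +1.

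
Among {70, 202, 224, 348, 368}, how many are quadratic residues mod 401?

(70/401) = +1 → QR.
(202/401) = -1 → non-residue.
(224/401) = +1 → QR.
(348/401) = -1 → non-residue.
(368/401) = -1 → non-residue.
Total quadratic residues among the 5: 2.

2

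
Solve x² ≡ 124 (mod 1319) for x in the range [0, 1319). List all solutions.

398, 921

Since 1319 ≡ 3 (mod 4), a square root of 124 is 124^((1319+1)/4) = 124^330 mod 1319.
Repeated squaring: 124^2≡867, 124^4≡1178, 124^8≡96, 124^16≡1302, 124^32≡289, 124^64≡424, 124^128≡392, 124^256≡660 (mod 1319).
124^330 = 124^(256+64+8+2) ≡ 921 (mod 1319).
Check: 921² = 848241 ≡ 124 (mod 1319). The two roots are 398 and 921.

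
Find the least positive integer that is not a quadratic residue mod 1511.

(2/1511) = +1, so 2 is a residue.
(3/1511) = +1, so 3 is a residue.
(4/1511) = +1, so 4 is a residue.
(5/1511) = +1, so 5 is a residue.
(6/1511) = +1, so 6 is a residue.
(7/1511) = +1, so 7 is a residue.
(8/1511) = +1, so 8 is a residue.
(9/1511) = +1, so 9 is a residue.
(10/1511) = +1, so 10 is a residue.
(11/1511) = −1, so 11 is the smallest positive non-residue mod 1511.

11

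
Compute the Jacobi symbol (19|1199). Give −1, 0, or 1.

Reciprocity: 19 ≡ 3 and 1199 ≡ 3 (mod 4), so (19/1199) = −(1199/19).
Reduce top mod 19: now compute (2/19).
Pull out 2: since 19 ≡ 3 (mod 8), (2/19) = -1.
Reached (1/19) = 1. Collecting the sign flips along the way, the symbol is +1.

1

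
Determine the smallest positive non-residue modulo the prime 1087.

(2/1087) = +1, so 2 is a residue.
(3/1087) = −1, so 3 is the smallest positive non-residue mod 1087.

3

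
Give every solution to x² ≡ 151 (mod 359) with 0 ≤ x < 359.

159, 200

Since 359 ≡ 3 (mod 4), a square root of 151 is 151^((359+1)/4) = 151^90 mod 359.
Repeated squaring: 151^2≡184, 151^4≡110, 151^8≡253, 151^16≡107, 151^32≡320, 151^64≡85 (mod 359).
151^90 = 151^(64+16+8+2) ≡ 200 (mod 359).
Check: 200² = 40000 ≡ 151 (mod 359). The two roots are 159 and 200.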